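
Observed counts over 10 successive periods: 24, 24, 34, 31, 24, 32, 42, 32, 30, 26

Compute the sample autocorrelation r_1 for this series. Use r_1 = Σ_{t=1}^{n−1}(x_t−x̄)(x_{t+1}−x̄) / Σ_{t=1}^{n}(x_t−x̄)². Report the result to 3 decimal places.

Mean x̄ = (24 + 24 + 34 + 31 + 24 + 32 + 42 + 32 + 30 + 26)/10 = 29.9000
Numerator Σ_{t=1}^{9}(x_t−x̄)(x_{t+1}−x̄) = 46.8900
Denominator Σ(x_t−x̄)² = 292.9000
r_1 = 46.8900 / 292.9000 = 0.160

0.160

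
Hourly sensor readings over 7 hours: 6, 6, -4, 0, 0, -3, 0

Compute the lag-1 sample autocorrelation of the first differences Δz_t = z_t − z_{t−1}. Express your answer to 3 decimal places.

-0.461

First differences Δz: 0, -10, 4, 0, -3, 3
Mean of differences = -1.0000
Numerator Σ(Δz_t−Δz̄)(Δz_{t+1}−Δz̄) = -59.0000
Denominator Σ(Δz_t−Δz̄)² = 128.0000
r_1(Δz) = -59.0000 / 128.0000 = -0.461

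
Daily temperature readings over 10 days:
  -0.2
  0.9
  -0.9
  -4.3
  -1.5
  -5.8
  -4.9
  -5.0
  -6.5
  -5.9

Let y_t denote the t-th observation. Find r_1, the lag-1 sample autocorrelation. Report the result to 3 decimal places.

Mean ȳ = (-0.2 + 0.9 − 0.9 − 4.3 − 1.5 − 5.8 − 4.9 − 5.0 − 6.5 − 5.9)/10 = -3.4100
Numerator Σ_{t=1}^{9}(y_t−ȳ)(y_{t+1}−ȳ) = 34.6919
Denominator Σ(y_t−ȳ)² = 65.8290
r_1 = 34.6919 / 65.8290 = 0.527

0.527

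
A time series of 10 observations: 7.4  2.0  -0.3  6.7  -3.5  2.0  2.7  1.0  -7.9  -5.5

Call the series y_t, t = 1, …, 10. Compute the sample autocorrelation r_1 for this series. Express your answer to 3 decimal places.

0.109

Mean ȳ = (7.4 + 2.0 − 0.3 + 6.7 − 3.5 + 2.0 + 2.7 + 1.0 − 7.9 − 5.5)/10 = 0.4600
Numerator Σ_{t=1}^{9}(y_t−ȳ)(y_{t+1}−ȳ) = 23.9364
Denominator Σ(y_t−ȳ)² = 218.8240
r_1 = 23.9364 / 218.8240 = 0.109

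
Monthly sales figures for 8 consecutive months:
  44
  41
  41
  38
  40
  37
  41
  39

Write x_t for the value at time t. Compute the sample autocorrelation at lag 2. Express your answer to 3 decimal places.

0.349

Mean x̄ = (44 + 41 + 41 + 38 + 40 + 37 + 41 + 39)/8 = 40.1250
Deviations from mean: 3.8750, 0.8750, 0.8750, -2.1250, -0.1250, -3.1250, 0.8750, -1.1250
Numerator Σ_{t=1}^{6}(x_t−x̄)(x_{t+2}−x̄) = 11.4688
Denominator Σ(x_t−x̄)² = 32.8750
r_2 = 11.4688 / 32.8750 = 0.349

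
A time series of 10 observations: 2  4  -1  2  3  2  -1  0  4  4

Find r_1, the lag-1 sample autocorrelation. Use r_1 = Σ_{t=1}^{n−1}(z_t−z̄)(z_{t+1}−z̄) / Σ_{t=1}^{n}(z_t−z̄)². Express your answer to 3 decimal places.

-0.009

Mean z̄ = (2 + 4 − 1 + 2 + 3 + 2 − 1 + 0 + 4 + 4)/10 = 1.9000
Numerator Σ_{t=1}^{9}(z_t−z̄)(z_{t+1}−z̄) = -0.3100
Denominator Σ(z_t−z̄)² = 34.9000
r_1 = -0.3100 / 34.9000 = -0.009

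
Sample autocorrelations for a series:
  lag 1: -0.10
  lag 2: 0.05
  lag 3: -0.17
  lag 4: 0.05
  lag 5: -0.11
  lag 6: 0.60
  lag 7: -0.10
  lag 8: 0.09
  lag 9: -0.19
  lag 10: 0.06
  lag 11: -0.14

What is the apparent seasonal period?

The largest autocorrelation is r_6 = 0.60; the remaining lags stay at or below 0.09.
The dominant spike at lag 6 indicates a seasonal period of 6.

6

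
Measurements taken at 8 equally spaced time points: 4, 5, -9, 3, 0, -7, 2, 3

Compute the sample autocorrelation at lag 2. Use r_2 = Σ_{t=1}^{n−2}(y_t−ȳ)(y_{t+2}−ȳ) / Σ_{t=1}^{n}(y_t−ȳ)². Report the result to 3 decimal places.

-0.318

Mean ȳ = (4 + 5 − 9 + 3 + 0 − 7 + 2 + 3)/8 = 0.1250
Deviations from mean: 3.8750, 4.8750, -9.1250, 2.8750, -0.1250, -7.1250, 1.8750, 2.8750
Numerator Σ_{t=1}^{6}(y_t−ȳ)(y_{t+2}−ȳ) = -61.4063
Denominator Σ(y_t−ȳ)² = 192.8750
r_2 = -61.4063 / 192.8750 = -0.318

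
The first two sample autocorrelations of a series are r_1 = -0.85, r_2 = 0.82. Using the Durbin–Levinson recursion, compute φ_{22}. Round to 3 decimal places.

0.351

φ_{22} = (r_2 − r_1²) / (1 − r_1²)
r_1² = (-0.85)² = 0.7225
Numerator = 0.82 − 0.7225 = 0.0975; denominator = 1 − 0.7225 = 0.2775
φ_{22} = 0.0975 / 0.2775 = 0.351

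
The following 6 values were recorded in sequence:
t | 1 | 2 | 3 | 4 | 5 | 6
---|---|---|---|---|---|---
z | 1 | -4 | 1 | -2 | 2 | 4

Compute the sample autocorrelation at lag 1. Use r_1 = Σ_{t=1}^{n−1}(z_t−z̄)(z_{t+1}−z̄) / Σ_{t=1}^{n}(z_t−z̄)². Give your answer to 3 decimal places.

-0.124

Mean z̄ = (1 − 4 + 1 − 2 + 2 + 4)/6 = 0.3333
Deviations from mean: 0.6667, -4.3333, 0.6667, -2.3333, 1.6667, 3.6667
Numerator Σ_{t=1}^{5}(z_t−z̄)(z_{t+1}−z̄) = -5.1111
Denominator Σ(z_t−z̄)² = 41.3333
r_1 = -5.1111 / 41.3333 = -0.124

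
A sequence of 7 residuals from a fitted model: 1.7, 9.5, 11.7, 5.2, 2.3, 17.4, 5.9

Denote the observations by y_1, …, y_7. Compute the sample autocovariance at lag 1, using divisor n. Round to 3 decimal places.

Mean ȳ = (1.7 + 9.5 + 11.7 + 5.2 + 2.3 + 17.4 + 5.9)/7 = 7.6714
Σ_{t=1}^{6}(y_t−ȳ)(y_{t+1}−ȳ) = -69.7237
γ_1 = -69.7237 / 7 = -9.961

-9.961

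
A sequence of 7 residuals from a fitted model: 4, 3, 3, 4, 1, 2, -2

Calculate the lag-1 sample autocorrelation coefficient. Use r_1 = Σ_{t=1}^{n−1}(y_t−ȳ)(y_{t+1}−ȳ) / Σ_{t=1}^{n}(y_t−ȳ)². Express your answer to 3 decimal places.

Mean ȳ = (4 + 3 + 3 + 4 + 1 + 2 − 2)/7 = 2.1429
Deviations from mean: 1.8571, 0.8571, 0.8571, 1.8571, -1.1429, -0.1429, -4.1429
Numerator Σ_{t=1}^{6}(y_t−ȳ)(y_{t+1}−ȳ) = 2.5510
Denominator Σ(y_t−ȳ)² = 26.8571
r_1 = 2.5510 / 26.8571 = 0.095

0.095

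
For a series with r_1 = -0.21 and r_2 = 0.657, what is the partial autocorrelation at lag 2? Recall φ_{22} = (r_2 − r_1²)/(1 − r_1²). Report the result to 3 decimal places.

φ_{22} = (r_2 − r_1²) / (1 − r_1²)
r_1² = (-0.21)² = 0.0441
Numerator = 0.657 − 0.0441 = 0.6129; denominator = 1 − 0.0441 = 0.9559
φ_{22} = 0.6129 / 0.9559 = 0.641

0.641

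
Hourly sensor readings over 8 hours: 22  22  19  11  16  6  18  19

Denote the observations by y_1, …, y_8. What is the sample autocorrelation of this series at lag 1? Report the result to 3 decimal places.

Mean ȳ = (22 + 22 + 19 + 11 + 16 + 6 + 18 + 19)/8 = 16.6250
Deviations from mean: 5.3750, 5.3750, 2.3750, -5.6250, -0.6250, -10.6250, 1.3750, 2.3750
Σ(y_t−ȳ)(y_{t+1}−ȳ) = (28.8906) + (12.7656) + (-13.3594) + (3.5156) + (6.6406) + (-14.6094) + (3.2656) = 27.1094
Denominator Σ(y_t−ȳ)² = 215.8750
r_1 = 27.1094 / 215.8750 = 0.126

0.126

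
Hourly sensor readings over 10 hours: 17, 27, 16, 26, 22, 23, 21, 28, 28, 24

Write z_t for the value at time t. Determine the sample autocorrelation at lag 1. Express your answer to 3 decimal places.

-0.347

Mean z̄ = (17 + 27 + 16 + 26 + 22 + 23 + 21 + 28 + 28 + 24)/10 = 23.2000
Numerator Σ_{t=1}^{9}(z_t−z̄)(z_{t+1}−z̄) = -57.4400
Denominator Σ(z_t−z̄)² = 165.6000
r_1 = -57.4400 / 165.6000 = -0.347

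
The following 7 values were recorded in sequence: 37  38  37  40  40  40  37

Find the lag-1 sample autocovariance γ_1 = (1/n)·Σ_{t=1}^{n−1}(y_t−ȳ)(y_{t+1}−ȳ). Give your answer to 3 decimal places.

0.239

Mean ȳ = (37 + 38 + 37 + 40 + 40 + 40 + 37)/7 = 38.4286
Deviations: -1.4286, -0.4286, -1.4286, 1.5714, 1.5714, 1.5714, -1.4286
Σ_{t=1}^{6}(y_t−ȳ)(y_{t+1}−ȳ) = 1.6735
γ_1 = 1.6735 / 7 = 0.239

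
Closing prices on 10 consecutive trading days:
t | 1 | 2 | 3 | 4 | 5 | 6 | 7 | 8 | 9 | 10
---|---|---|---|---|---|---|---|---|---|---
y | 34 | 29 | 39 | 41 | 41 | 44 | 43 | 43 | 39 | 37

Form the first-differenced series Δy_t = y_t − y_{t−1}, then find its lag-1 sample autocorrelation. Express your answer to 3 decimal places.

First differences Δy: -5, 10, 2, 0, 3, -1, 0, -4, -2
Mean of differences = 0.3333
Numerator Σ(Δy_t−Δȳ)(Δy_{t+1}−Δȳ) = -28.4444
Denominator Σ(Δy_t−Δȳ)² = 158.0000
r_1(Δy) = -28.4444 / 158.0000 = -0.180

-0.180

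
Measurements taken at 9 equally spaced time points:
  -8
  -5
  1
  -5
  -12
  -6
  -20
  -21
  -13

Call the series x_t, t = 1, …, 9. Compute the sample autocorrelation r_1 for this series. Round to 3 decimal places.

Mean x̄ = (-8 − 5 + 1 − 5 − 12 − 6 − 20 − 21 − 13)/9 = -9.8889
Numerator Σ_{t=1}^{8}(x_t−x̄)(x_{t+1}−x̄) = 204.7654
Denominator Σ(x_t−x̄)² = 424.8889
r_1 = 204.7654 / 424.8889 = 0.482

0.482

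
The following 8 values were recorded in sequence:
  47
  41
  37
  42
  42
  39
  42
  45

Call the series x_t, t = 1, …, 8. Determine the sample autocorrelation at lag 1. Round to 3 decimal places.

Mean x̄ = (47 + 41 + 37 + 42 + 42 + 39 + 42 + 45)/8 = 41.8750
Deviations from mean: 5.1250, -0.8750, -4.8750, 0.1250, 0.1250, -2.8750, 0.1250, 3.1250
Σ(x_t−x̄)(x_{t+1}−x̄) = (-4.4844) + (4.2656) + (-0.6094) + (0.0156) + (-0.3594) + (-0.3594) + (0.3906) = -1.1406
Denominator Σ(x_t−x̄)² = 68.8750
r_1 = -1.1406 / 68.8750 = -0.017

-0.017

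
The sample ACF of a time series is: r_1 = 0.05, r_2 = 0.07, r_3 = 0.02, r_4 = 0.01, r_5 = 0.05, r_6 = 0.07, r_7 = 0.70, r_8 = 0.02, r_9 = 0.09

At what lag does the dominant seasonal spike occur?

The largest autocorrelation is r_7 = 0.70; the remaining lags stay at or below 0.09.
The dominant spike at lag 7 indicates a seasonal period of 7.

7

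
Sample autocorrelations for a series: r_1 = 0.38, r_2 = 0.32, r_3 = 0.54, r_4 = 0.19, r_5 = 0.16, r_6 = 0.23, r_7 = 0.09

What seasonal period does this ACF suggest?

The largest autocorrelation is r_3 = 0.54; the remaining lags stay at or below 0.38. The elevated value at lag 1 (0.38), dropping to 0.32 at lag 2, reflects decaying short-term dependence rather than seasonality.
The dominant spike at lag 3 indicates a seasonal period of 3.

3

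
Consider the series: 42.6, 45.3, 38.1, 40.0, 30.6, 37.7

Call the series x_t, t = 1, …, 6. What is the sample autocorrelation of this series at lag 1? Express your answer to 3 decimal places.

0.148

Mean x̄ = (42.6 + 45.3 + 38.1 + 40.0 + 30.6 + 37.7)/6 = 39.0500
Deviations from mean: 3.5500, 6.2500, -0.9500, 0.9500, -8.4500, -1.3500
Σ(x_t−x̄)(x_{t+1}−x̄) = (22.1875) + (-5.9375) + (-0.9025) + (-8.0275) + (11.4075) = 18.7275
Denominator Σ(x_t−x̄)² = 126.6950
r_1 = 18.7275 / 126.6950 = 0.148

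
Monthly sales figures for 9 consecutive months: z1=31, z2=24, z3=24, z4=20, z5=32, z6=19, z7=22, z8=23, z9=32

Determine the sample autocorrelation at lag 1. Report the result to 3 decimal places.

Mean z̄ = (31 + 24 + 24 + 20 + 32 + 19 + 22 + 23 + 32)/9 = 25.2222
Numerator Σ_{t=1}^{8}(z_t−z̄)(z_{t+1}−z̄) = -64.6049
Denominator Σ(z_t−z̄)² = 209.5556
r_1 = -64.6049 / 209.5556 = -0.308

-0.308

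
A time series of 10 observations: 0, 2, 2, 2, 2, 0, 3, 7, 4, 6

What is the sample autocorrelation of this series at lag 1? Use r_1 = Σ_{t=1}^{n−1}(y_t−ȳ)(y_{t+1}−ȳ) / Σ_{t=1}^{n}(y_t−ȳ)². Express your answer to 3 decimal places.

Mean ȳ = (0 + 2 + 2 + 2 + 2 + 0 + 3 + 7 + 4 + 6)/10 = 2.8000
Numerator Σ_{t=1}^{9}(y_t−ȳ)(y_{t+1}−ȳ) = 15.5600
Denominator Σ(y_t−ȳ)² = 47.6000
r_1 = 15.5600 / 47.6000 = 0.327

0.327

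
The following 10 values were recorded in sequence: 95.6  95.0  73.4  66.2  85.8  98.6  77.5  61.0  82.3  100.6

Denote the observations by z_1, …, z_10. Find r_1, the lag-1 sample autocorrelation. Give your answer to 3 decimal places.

Mean z̄ = (95.6 + 95.0 + 73.4 + 66.2 + 85.8 + 98.6 + 77.5 + 61.0 + 82.3 + 100.6)/10 = 83.6000
Numerator Σ_{t=1}^{9}(z_t−z̄)(z_{t+1}−z̄) = 246.3600
Denominator Σ(z_t−z̄)² = 1749.2600
r_1 = 246.3600 / 1749.2600 = 0.141

0.141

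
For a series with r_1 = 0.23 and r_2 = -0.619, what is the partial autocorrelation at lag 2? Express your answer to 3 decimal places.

-0.709

φ_{22} = (r_2 − r_1²) / (1 − r_1²)
r_1² = (0.23)² = 0.0529
Numerator = -0.619 − 0.0529 = -0.6719; denominator = 1 − 0.0529 = 0.9471
φ_{22} = -0.6719 / 0.9471 = -0.709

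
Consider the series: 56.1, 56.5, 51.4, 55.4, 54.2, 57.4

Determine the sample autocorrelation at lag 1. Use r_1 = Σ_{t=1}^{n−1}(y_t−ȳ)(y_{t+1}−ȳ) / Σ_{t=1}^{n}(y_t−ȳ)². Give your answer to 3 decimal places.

-0.309

Mean ȳ = (56.1 + 56.5 + 51.4 + 55.4 + 54.2 + 57.4)/6 = 55.1667
Deviations from mean: 0.9333, 1.3333, -3.7667, 0.2333, -0.9667, 2.2333
Numerator Σ_{t=1}^{5}(y_t−ȳ)(y_{t+1}−ȳ) = -7.0411
Denominator Σ(y_t−ȳ)² = 22.8133
r_1 = -7.0411 / 22.8133 = -0.309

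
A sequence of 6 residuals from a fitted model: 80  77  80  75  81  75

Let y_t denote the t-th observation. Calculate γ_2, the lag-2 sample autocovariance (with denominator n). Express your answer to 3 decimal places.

Mean ȳ = (80 + 77 + 80 + 75 + 81 + 75)/6 = 78.0000
Deviations: 2.0000, -1.0000, 2.0000, -3.0000, 3.0000, -3.0000
Σ_{t=1}^{4}(y_t−ȳ)(y_{t+2}−ȳ) = 22.0000
γ_2 = 22.0000 / 6 = 3.667

3.667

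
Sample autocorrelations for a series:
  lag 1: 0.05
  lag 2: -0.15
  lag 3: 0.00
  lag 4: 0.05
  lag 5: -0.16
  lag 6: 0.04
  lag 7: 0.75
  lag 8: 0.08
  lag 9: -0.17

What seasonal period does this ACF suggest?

The largest autocorrelation is r_7 = 0.75; the remaining lags stay at or below 0.08.
The dominant spike at lag 7 indicates a seasonal period of 7.

7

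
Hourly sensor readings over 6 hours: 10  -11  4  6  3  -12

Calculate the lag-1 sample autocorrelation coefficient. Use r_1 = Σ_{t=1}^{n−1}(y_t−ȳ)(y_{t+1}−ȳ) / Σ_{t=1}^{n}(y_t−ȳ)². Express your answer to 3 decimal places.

Mean ȳ = (10 − 11 + 4 + 6 + 3 − 12)/6 = 0.0000
Σ(y_t−ȳ)(y_{t+1}−ȳ) = (-110.0000) + (-44.0000) + (24.0000) + (18.0000) + (-36.0000) = -148.0000
Denominator Σ(y_t−ȳ)² = 426.0000
r_1 = -148.0000 / 426.0000 = -0.347

-0.347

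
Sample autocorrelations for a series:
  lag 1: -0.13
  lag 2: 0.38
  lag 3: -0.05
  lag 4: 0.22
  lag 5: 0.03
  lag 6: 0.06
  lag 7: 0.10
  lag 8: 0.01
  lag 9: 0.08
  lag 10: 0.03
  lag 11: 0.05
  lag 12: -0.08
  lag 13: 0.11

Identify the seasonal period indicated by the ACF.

The largest autocorrelation is r_2 = 0.38, with a weaker echo at lag 4 (0.22); the remaining lags stay at or below 0.11.
The dominant spike at lag 2 indicates a seasonal period of 2.

2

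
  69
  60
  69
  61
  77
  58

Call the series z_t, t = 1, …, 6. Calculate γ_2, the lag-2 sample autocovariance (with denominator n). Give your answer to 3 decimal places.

Mean z̄ = (69 + 60 + 69 + 61 + 77 + 58)/6 = 65.6667
Σ_{t=1}^{4}(z_t−z̄)(z_{t+2}−z̄) = 111.1111
γ_2 = 111.1111 / 6 = 18.519

18.519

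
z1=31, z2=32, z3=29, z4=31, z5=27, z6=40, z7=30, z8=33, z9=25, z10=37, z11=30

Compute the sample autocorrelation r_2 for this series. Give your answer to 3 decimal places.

0.305

Mean z̄ = (31 + 32 + 29 + 31 + 27 + 40 + 30 + 33 + 25 + 37 + 30)/11 = 31.3636
Numerator Σ_{t=1}^{9}(z_t−z̄)(z_{t+2}−z̄) = 54.4628
Denominator Σ(z_t−z̄)² = 178.5455
r_2 = 54.4628 / 178.5455 = 0.305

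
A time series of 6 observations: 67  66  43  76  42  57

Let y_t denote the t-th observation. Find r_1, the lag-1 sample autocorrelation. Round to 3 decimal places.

Mean ȳ = (67 + 66 + 43 + 76 + 42 + 57)/6 = 58.5000
Deviations from mean: 8.5000, 7.5000, -15.5000, 17.5000, -16.5000, -1.5000
Σ(y_t−ȳ)(y_{t+1}−ȳ) = (63.7500) + (-116.2500) + (-271.2500) + (-288.7500) + (24.7500) = -587.7500
Denominator Σ(y_t−ȳ)² = 949.5000
r_1 = -587.7500 / 949.5000 = -0.619

-0.619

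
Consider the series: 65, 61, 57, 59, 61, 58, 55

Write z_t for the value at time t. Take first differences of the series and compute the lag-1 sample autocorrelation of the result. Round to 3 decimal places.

0.175

First differences Δz: -4, -4, 2, 2, -3, -3
Mean of differences = -1.6667
Numerator Σ(Δz_t−Δz̄)(Δz_{t+1}−Δz̄) = 7.2222
Denominator Σ(Δz_t−Δz̄)² = 41.3333
r_1(Δz) = 7.2222 / 41.3333 = 0.175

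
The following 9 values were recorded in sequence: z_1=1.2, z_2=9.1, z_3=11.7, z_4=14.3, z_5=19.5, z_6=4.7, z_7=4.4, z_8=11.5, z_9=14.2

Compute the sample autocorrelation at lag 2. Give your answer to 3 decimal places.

-0.410

Mean z̄ = (1.2 + 9.1 + 11.7 + 14.3 + 19.5 + 4.7 + 4.4 + 11.5 + 14.2)/9 = 10.0667
Σ(z_t−z̄)(z_{t+2}−z̄) = (-14.4822) + (-4.0922) + (15.4078) + (-22.7189) + (-53.4556) + (-7.6922) + (-23.4222) = -110.4556
Denominator Σ(z_t−z̄)² = 269.1800
r_2 = -110.4556 / 269.1800 = -0.410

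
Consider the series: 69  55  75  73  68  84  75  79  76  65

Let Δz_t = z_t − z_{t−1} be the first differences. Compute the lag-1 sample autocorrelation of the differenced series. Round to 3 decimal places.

First differences Δz: -14, 20, -2, -5, 16, -9, 4, -3, -11
Mean of differences = -0.4444
Numerator Σ(Δz_t−Δz̄)(Δz_{t+1}−Δz̄) = -539.8642
Denominator Σ(Δz_t−Δz̄)² = 1106.2222
r_1(Δz) = -539.8642 / 1106.2222 = -0.488

-0.488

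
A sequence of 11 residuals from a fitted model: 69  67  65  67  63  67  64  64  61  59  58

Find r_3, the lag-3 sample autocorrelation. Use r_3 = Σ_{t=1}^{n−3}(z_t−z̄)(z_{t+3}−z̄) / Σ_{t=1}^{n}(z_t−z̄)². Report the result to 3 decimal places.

Mean z̄ = (69 + 67 + 65 + 67 + 63 + 67 + 64 + 64 + 61 + 59 + 58)/11 = 64.0000
Numerator Σ_{t=1}^{8}(z_t−z̄)(z_{t+3}−z̄) = 6.0000
Denominator Σ(z_t−z̄)² = 124.0000
r_3 = 6.0000 / 124.0000 = 0.048

0.048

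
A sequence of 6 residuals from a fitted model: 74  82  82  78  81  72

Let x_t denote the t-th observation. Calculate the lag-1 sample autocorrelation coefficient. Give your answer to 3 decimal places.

Mean x̄ = (74 + 82 + 82 + 78 + 81 + 72)/6 = 78.1667
Deviations from mean: -4.1667, 3.8333, 3.8333, -0.1667, 2.8333, -6.1667
Σ(x_t−x̄)(x_{t+1}−x̄) = (-15.9722) + (14.6944) + (-0.6389) + (-0.4722) + (-17.4722) = -19.8611
Denominator Σ(x_t−x̄)² = 92.8333
r_1 = -19.8611 / 92.8333 = -0.214

-0.214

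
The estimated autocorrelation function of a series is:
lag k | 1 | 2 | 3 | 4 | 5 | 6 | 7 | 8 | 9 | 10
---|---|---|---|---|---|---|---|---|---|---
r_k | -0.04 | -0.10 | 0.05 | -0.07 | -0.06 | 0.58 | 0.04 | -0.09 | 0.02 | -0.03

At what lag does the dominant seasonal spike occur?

6

The largest autocorrelation is r_6 = 0.58; the remaining lags stay at or below 0.05.
The dominant spike at lag 6 indicates a seasonal period of 6.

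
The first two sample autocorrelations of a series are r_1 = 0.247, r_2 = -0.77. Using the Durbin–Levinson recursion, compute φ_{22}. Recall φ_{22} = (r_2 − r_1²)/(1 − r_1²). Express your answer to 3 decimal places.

φ_{22} = (r_2 − r_1²) / (1 − r_1²)
r_1² = (0.247)² = 0.061009
Numerator = -0.77 − 0.0610 = -0.8310; denominator = 1 − 0.0610 = 0.9390
φ_{22} = -0.8310 / 0.9390 = -0.885

-0.885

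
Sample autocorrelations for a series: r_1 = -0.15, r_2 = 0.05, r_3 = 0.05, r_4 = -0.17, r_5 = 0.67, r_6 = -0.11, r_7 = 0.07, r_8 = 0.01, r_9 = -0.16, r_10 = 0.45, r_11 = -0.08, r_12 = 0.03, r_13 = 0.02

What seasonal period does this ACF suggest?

5

The largest autocorrelation is r_5 = 0.67, with a weaker echo at lag 10 (0.45); the remaining lags stay at or below 0.07.
The dominant spike at lag 5 indicates a seasonal period of 5.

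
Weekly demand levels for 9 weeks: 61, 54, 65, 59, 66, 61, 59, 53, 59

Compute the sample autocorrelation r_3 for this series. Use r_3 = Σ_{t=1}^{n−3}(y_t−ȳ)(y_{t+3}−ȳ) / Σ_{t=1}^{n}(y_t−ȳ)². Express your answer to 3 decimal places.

-0.482

Mean ȳ = (61 + 54 + 65 + 59 + 66 + 61 + 59 + 53 + 59)/9 = 59.6667
Σ(y_t−ȳ)(y_{t+3}−ȳ) = (-0.8889) + (-35.8889) + (7.1111) + (0.4444) + (-42.2222) + (-0.8889) = -72.3333
Denominator Σ(y_t−ȳ)² = 150.0000
r_3 = -72.3333 / 150.0000 = -0.482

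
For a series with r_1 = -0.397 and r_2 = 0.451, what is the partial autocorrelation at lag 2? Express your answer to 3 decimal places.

φ_{22} = (r_2 − r_1²) / (1 − r_1²)
r_1² = (-0.397)² = 0.157609
Numerator = 0.451 − 0.1576 = 0.2934; denominator = 1 − 0.1576 = 0.8424
φ_{22} = 0.2934 / 0.8424 = 0.348

0.348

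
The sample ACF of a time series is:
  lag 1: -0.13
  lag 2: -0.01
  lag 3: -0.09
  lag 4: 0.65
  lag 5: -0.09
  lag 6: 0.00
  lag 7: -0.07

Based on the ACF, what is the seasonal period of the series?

4

The largest autocorrelation is r_4 = 0.65; the remaining lags stay at or below 0.00.
The dominant spike at lag 4 indicates a seasonal period of 4.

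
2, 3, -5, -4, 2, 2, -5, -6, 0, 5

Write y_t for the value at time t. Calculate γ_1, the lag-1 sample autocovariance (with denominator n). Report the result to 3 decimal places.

Mean ȳ = (2 + 3 − 5 − 4 + 2 + 2 − 5 − 6 + 0 + 5)/10 = -0.6000
Σ_{t=1}^{9}(y_t−ȳ)(y_{t+1}−ȳ) = 18.8400
γ_1 = 18.8400 / 10 = 1.884

1.884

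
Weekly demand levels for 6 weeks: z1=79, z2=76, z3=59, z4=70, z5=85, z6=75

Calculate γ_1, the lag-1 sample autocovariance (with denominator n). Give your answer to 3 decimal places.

Mean z̄ = (79 + 76 + 59 + 70 + 85 + 75)/6 = 74.0000
Σ_{t=1}^{5}(z_t−z̄)(z_{t+1}−z̄) = 7.0000
γ_1 = 7.0000 / 6 = 1.167

1.167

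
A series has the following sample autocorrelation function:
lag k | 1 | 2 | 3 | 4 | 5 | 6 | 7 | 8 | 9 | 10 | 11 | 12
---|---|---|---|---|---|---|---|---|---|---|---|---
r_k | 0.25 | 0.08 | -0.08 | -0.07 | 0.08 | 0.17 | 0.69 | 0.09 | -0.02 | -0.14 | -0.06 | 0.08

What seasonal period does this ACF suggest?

The largest autocorrelation is r_7 = 0.69; the remaining lags stay at or below 0.25. The elevated value at lag 1 (0.25), dropping to 0.08 at lag 2, reflects decaying short-term dependence rather than seasonality.
The dominant spike at lag 7 indicates a seasonal period of 7.

7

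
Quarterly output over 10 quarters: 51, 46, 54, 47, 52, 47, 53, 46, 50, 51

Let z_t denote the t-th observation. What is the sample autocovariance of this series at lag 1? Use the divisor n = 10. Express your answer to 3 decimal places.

-6.659

Mean z̄ = (51 + 46 + 54 + 47 + 52 + 47 + 53 + 46 + 50 + 51)/10 = 49.7000
Σ_{t=1}^{9}(z_t−z̄)(z_{t+1}−z̄) = -66.5900
γ_1 = -66.5900 / 10 = -6.659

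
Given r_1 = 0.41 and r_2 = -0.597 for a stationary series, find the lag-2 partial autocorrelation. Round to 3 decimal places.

-0.920

φ_{22} = (r_2 − r_1²) / (1 − r_1²)
r_1² = (0.41)² = 0.1681
Numerator = -0.597 − 0.1681 = -0.7651; denominator = 1 − 0.1681 = 0.8319
φ_{22} = -0.7651 / 0.8319 = -0.920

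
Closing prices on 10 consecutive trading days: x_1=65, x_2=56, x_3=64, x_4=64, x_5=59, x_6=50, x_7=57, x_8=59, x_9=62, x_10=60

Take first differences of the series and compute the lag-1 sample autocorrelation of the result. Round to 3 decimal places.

-0.232

First differences Δx: -9, 8, 0, -5, -9, 7, 2, 3, -2
Mean of differences = -0.5556
Numerator Σ(Δx_t−Δx̄)(Δx_{t+1}−Δx̄) = -72.9753
Denominator Σ(Δx_t−Δx̄)² = 314.2222
r_1(Δx) = -72.9753 / 314.2222 = -0.232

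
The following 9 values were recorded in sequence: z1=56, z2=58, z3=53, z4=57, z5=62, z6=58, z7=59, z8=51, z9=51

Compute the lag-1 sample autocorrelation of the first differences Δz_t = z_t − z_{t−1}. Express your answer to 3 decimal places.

-0.316

First differences Δz: 2, -5, 4, 5, -4, 1, -8, 0
Mean of differences = -0.6250
Numerator Σ(Δz_t−Δz̄)(Δz_{t+1}−Δz̄) = -46.7656
Denominator Σ(Δz_t−Δz̄)² = 147.8750
r_1(Δz) = -46.7656 / 147.8750 = -0.316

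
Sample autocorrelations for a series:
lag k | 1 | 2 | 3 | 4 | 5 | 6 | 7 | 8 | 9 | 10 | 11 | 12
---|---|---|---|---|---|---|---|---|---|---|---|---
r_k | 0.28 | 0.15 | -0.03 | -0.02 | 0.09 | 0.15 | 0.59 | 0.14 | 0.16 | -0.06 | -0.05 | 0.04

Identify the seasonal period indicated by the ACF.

The largest autocorrelation is r_7 = 0.59; the remaining lags stay at or below 0.28. The elevated value at lag 1 (0.28), dropping to 0.15 at lag 2, reflects decaying short-term dependence rather than seasonality.
The dominant spike at lag 7 indicates a seasonal period of 7.

7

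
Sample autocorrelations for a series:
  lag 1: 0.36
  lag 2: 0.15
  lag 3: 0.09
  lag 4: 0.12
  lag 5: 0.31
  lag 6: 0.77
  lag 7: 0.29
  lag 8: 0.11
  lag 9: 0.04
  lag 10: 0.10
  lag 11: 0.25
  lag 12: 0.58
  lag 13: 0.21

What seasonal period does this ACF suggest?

The largest autocorrelation is r_6 = 0.77, with a weaker echo at lag 12 (0.58); the remaining lags stay at or below 0.36. The elevated value at lag 1 (0.36), dropping to 0.15 at lag 2, reflects decaying short-term dependence rather than seasonality.
The dominant spike at lag 6 indicates a seasonal period of 6.

6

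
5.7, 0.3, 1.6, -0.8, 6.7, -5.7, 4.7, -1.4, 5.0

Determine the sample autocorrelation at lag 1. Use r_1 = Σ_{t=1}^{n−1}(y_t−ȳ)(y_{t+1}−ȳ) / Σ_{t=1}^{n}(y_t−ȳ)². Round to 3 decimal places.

-0.719

Mean ȳ = (5.7 + 0.3 + 1.6 − 0.8 + 6.7 − 5.7 + 4.7 − 1.4 + 5.0)/9 = 1.7889
Numerator Σ_{t=1}^{8}(y_t−ȳ)(y_{t+1}−ȳ) = -95.8701
Denominator Σ(y_t−ȳ)² = 133.4089
r_1 = -95.8701 / 133.4089 = -0.719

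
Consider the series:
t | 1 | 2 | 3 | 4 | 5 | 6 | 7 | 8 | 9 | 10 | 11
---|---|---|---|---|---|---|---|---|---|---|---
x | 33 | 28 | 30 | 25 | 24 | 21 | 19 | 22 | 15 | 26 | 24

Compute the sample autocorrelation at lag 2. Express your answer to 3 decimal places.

Mean x̄ = (33 + 28 + 30 + 25 + 24 + 21 + 19 + 22 + 15 + 26 + 24)/11 = 24.2727
Numerator Σ_{t=1}^{9}(x_t−x̄)(x_{t+2}−x̄) = 105.1240
Denominator Σ(x_t−x̄)² = 256.1818
r_2 = 105.1240 / 256.1818 = 0.410

0.410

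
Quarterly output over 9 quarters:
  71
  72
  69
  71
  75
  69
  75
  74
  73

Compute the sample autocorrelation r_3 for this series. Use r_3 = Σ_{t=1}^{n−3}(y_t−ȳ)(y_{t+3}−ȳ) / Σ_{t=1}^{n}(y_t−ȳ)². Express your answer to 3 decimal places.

0.235

Mean ȳ = (71 + 72 + 69 + 71 + 75 + 69 + 75 + 74 + 73)/9 = 72.1111
Numerator Σ_{t=1}^{6}(y_t−ȳ)(y_{t+3}−ȳ) = 10.0741
Denominator Σ(y_t−ȳ)² = 42.8889
r_3 = 10.0741 / 42.8889 = 0.235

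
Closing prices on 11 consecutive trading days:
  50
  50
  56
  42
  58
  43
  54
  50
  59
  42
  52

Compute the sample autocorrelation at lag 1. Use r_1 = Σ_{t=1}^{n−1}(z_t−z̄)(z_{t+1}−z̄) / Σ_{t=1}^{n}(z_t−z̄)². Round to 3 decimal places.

-0.765

Mean z̄ = (50 + 50 + 56 + 42 + 58 + 43 + 54 + 50 + 59 + 42 + 52)/11 = 50.5455
Numerator Σ_{t=1}^{10}(z_t−z̄)(z_{t+1}−z̄) = -286.4793
Denominator Σ(z_t−z̄)² = 374.7273
r_1 = -286.4793 / 374.7273 = -0.765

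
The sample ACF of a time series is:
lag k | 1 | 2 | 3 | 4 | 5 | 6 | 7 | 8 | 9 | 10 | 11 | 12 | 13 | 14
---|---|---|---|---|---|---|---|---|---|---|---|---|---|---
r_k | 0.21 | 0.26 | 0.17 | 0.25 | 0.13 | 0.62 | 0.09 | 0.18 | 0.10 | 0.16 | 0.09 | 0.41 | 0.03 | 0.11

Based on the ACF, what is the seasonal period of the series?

6

The largest autocorrelation is r_6 = 0.62, with a weaker echo at lag 12 (0.41); the remaining lags stay at or below 0.26.
The dominant spike at lag 6 indicates a seasonal period of 6.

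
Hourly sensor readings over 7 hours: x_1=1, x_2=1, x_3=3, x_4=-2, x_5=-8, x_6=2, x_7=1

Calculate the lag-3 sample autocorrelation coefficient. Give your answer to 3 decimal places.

Mean x̄ = (1 + 1 + 3 − 2 − 8 + 2 + 1)/7 = -0.2857
Σ(x_t−x̄)(x_{t+3}−x̄) = (-2.2041) + (-9.9184) + (7.5102) + (-2.2041) = -6.8163
Denominator Σ(x_t−x̄)² = 83.4286
r_3 = -6.8163 / 83.4286 = -0.082

-0.082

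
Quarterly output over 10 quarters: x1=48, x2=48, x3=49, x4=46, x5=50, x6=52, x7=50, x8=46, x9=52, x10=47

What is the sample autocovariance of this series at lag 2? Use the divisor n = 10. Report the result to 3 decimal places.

-0.528

Mean x̄ = (48 + 48 + 49 + 46 + 50 + 52 + 50 + 46 + 52 + 47)/10 = 48.8000
Σ_{t=1}^{8}(x_t−x̄)(x_{t+2}−x̄) = -5.2800
γ_2 = -5.2800 / 10 = -0.528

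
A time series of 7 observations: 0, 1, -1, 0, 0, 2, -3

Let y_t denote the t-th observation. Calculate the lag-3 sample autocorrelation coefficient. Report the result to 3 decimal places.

Mean ȳ = (0 + 1 − 1 + 0 + 0 + 2 − 3)/7 = -0.1429
Numerator Σ_{t=1}^{4}(y_t−ȳ)(y_{t+3}−ȳ) = -2.0612
Denominator Σ(y_t−ȳ)² = 14.8571
r_3 = -2.0612 / 14.8571 = -0.139

-0.139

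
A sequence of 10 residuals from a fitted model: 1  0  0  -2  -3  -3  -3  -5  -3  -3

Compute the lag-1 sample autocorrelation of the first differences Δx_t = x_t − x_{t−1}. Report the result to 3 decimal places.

First differences Δx: -1, 0, -2, -1, 0, 0, -2, 2, 0
Mean of differences = -0.4444
Numerator Σ(Δx_t−Δx̄)(Δx_{t+1}−Δx̄) = -3.5309
Denominator Σ(Δx_t−Δx̄)² = 12.2222
r_1(Δx) = -3.5309 / 12.2222 = -0.289

-0.289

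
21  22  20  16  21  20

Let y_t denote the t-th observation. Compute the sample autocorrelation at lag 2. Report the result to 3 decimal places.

Mean ȳ = (21 + 22 + 20 + 16 + 21 + 20)/6 = 20.0000
Deviations from mean: 1.0000, 2.0000, 0.0000, -4.0000, 1.0000, 0.0000
Σ(y_t−ȳ)(y_{t+2}−ȳ) = (0.0000) + (-8.0000) + (0.0000) + (0.0000) = -8.0000
Denominator Σ(y_t−ȳ)² = 22.0000
r_2 = -8.0000 / 22.0000 = -0.364

-0.364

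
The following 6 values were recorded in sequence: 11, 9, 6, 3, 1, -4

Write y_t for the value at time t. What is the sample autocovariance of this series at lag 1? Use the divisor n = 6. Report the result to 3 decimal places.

11.481

Mean ȳ = (11 + 9 + 6 + 3 + 1 − 4)/6 = 4.3333
Deviations: 6.6667, 4.6667, 1.6667, -1.3333, -3.3333, -8.3333
Σ_{t=1}^{5}(y_t−ȳ)(y_{t+1}−ȳ) = 68.8889
γ_1 = 68.8889 / 6 = 11.481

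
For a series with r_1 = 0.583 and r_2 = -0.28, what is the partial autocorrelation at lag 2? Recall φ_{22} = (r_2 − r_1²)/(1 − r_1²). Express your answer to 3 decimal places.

φ_{22} = (r_2 − r_1²) / (1 − r_1²)
r_1² = (0.583)² = 0.339889
Numerator = -0.28 − 0.3399 = -0.6199; denominator = 1 − 0.3399 = 0.6601
φ_{22} = -0.6199 / 0.6601 = -0.939

-0.939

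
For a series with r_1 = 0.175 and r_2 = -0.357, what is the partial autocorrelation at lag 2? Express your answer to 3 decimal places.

-0.400

φ_{22} = (r_2 − r_1²) / (1 − r_1²)
r_1² = (0.175)² = 0.030625
Numerator = -0.357 − 0.0306 = -0.3876; denominator = 1 − 0.0306 = 0.9694
φ_{22} = -0.3876 / 0.9694 = -0.400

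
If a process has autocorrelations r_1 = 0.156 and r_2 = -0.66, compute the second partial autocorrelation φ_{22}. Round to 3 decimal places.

-0.701

φ_{22} = (r_2 − r_1²) / (1 − r_1²)
r_1² = (0.156)² = 0.024336
Numerator = -0.66 − 0.0243 = -0.6843; denominator = 1 − 0.0243 = 0.9757
φ_{22} = -0.6843 / 0.9757 = -0.701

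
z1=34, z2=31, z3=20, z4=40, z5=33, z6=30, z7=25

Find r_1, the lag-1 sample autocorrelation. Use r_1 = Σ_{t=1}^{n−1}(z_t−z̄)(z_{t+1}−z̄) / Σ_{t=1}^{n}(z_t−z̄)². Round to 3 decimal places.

Mean z̄ = (34 + 31 + 20 + 40 + 33 + 30 + 25)/7 = 30.4286
Deviations from mean: 3.5714, 0.5714, -10.4286, 9.5714, 2.5714, -0.4286, -5.4286
Σ(z_t−z̄)(z_{t+1}−z̄) = (2.0408) + (-5.9592) + (-99.8163) + (24.6122) + (-1.1020) + (2.3265) = -77.8980
Denominator Σ(z_t−z̄)² = 249.7143
r_1 = -77.8980 / 249.7143 = -0.312

-0.312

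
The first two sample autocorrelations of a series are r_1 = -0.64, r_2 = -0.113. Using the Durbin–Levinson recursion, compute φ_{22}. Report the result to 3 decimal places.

-0.885

φ_{22} = (r_2 − r_1²) / (1 − r_1²)
r_1² = (-0.64)² = 0.4096
Numerator = -0.113 − 0.4096 = -0.5226; denominator = 1 − 0.4096 = 0.5904
φ_{22} = -0.5226 / 0.5904 = -0.885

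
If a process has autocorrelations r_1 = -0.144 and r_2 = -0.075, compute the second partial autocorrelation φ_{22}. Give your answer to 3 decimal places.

-0.098

φ_{22} = (r_2 − r_1²) / (1 − r_1²)
r_1² = (-0.144)² = 0.020736
Numerator = -0.075 − 0.0207 = -0.0957; denominator = 1 − 0.0207 = 0.9793
φ_{22} = -0.0957 / 0.9793 = -0.098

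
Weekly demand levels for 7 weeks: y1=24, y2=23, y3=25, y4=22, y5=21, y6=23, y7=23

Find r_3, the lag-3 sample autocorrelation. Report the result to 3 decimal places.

-0.100

Mean ȳ = (24 + 23 + 25 + 22 + 21 + 23 + 23)/7 = 23.0000
Deviations from mean: 1.0000, 0.0000, 2.0000, -1.0000, -2.0000, 0.0000, 0.0000
Σ(y_t−ȳ)(y_{t+3}−ȳ) = (-1.0000) + (0.0000) + (0.0000) + (0.0000) = -1.0000
Denominator Σ(y_t−ȳ)² = 10.0000
r_3 = -1.0000 / 10.0000 = -0.100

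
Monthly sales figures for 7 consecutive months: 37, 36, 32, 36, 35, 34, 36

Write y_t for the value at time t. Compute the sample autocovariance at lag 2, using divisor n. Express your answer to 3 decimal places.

-0.822

Mean ȳ = (37 + 36 + 32 + 36 + 35 + 34 + 36)/7 = 35.1429
Σ_{t=1}^{5}(y_t−ȳ)(y_{t+2}−ȳ) = -5.7551
γ_2 = -5.7551 / 7 = -0.822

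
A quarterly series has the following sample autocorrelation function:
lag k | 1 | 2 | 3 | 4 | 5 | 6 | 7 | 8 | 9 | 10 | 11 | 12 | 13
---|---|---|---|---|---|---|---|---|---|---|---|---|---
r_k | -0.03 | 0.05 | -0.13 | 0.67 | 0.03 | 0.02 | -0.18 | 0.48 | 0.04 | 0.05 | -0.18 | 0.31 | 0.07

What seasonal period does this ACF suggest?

4

The largest autocorrelation is r_4 = 0.67, with weaker echoes at lags 8 (0.48) and 12 (0.31); the remaining lags stay at or below 0.07.
The dominant spike at lag 4 indicates a seasonal period of 4.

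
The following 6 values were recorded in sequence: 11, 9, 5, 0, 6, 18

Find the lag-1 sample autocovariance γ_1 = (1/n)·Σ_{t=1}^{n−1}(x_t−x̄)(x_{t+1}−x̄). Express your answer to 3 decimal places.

3.662

Mean x̄ = (11 + 9 + 5 + 0 + 6 + 18)/6 = 8.1667
Deviations: 2.8333, 0.8333, -3.1667, -8.1667, -2.1667, 9.8333
Σ_{t=1}^{5}(x_t−x̄)(x_{t+1}−x̄) = 21.9722
γ_1 = 21.9722 / 6 = 3.662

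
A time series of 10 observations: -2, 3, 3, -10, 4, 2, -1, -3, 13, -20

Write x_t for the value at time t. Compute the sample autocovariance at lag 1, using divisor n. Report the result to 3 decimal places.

Mean x̄ = (-2 + 3 + 3 − 10 + 4 + 2 − 1 − 3 + 13 − 20)/10 = -1.1000
Σ_{t=1}^{9}(x_t−x̄)(x_{t+1}−x̄) = -346.1100
γ_1 = -346.1100 / 10 = -34.611

-34.611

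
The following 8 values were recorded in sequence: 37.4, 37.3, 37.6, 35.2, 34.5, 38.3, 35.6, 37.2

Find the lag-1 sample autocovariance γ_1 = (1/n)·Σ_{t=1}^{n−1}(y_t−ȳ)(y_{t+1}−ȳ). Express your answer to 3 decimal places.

Mean ȳ = (37.4 + 37.3 + 37.6 + 35.2 + 34.5 + 38.3 + 35.6 + 37.2)/8 = 36.6375
Σ_{t=1}^{7}(y_t−ȳ)(y_{t+1}−ȳ) = -3.0302
γ_1 = -3.0302 / 8 = -0.379

-0.379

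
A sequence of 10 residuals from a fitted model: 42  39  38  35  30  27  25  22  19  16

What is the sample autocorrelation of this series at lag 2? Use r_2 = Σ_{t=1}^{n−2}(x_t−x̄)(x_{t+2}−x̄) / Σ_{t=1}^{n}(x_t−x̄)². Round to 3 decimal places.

0.434

Mean x̄ = (42 + 39 + 38 + 35 + 30 + 27 + 25 + 22 + 19 + 16)/10 = 29.3000
Numerator Σ_{t=1}^{8}(x_t−x̄)(x_{t+2}−x̄) = 313.9200
Denominator Σ(x_t−x̄)² = 724.1000
r_2 = 313.9200 / 724.1000 = 0.434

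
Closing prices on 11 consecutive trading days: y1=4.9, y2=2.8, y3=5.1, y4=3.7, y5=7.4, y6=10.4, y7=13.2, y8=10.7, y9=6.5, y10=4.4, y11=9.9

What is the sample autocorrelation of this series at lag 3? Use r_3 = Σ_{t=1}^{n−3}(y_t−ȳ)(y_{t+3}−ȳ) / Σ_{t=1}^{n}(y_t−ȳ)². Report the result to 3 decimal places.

-0.254

Mean ȳ = (4.9 + 2.8 + 5.1 + 3.7 + 7.4 + 10.4 + 13.2 + 10.7 + 6.5 + 4.4 + 9.9)/11 = 7.1818
Numerator Σ_{t=1}^{8}(y_t−ȳ)(y_{t+3}−ȳ) = -29.2701
Denominator Σ(y_t−ȳ)² = 115.4564
r_3 = -29.2701 / 115.4564 = -0.254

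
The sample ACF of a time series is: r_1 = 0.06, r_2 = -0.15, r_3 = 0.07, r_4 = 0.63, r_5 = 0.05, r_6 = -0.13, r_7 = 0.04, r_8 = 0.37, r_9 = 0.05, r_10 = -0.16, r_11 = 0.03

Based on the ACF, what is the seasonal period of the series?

The largest autocorrelation is r_4 = 0.63, with a weaker echo at lag 8 (0.37); the remaining lags stay at or below 0.07.
The dominant spike at lag 4 indicates a seasonal period of 4.

4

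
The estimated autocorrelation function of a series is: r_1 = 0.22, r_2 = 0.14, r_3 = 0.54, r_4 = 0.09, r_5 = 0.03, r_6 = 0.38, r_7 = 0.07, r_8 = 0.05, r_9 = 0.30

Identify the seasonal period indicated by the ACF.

3

The largest autocorrelation is r_3 = 0.54, with weaker echoes at lags 6 (0.38) and 9 (0.30); the remaining lags stay at or below 0.22. The elevated value at lag 1 (0.22), dropping to 0.14 at lag 2, reflects decaying short-term dependence rather than seasonality.
The dominant spike at lag 3 indicates a seasonal period of 3.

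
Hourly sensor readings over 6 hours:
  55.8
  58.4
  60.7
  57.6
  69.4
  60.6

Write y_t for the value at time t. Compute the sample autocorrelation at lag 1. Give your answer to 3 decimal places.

-0.138

Mean ȳ = (55.8 + 58.4 + 60.7 + 57.6 + 69.4 + 60.6)/6 = 60.4167
Deviations from mean: -4.6167, -2.0167, 0.2833, -2.8167, 8.9833, 0.1833
Σ(y_t−ȳ)(y_{t+1}−ȳ) = (9.3103) + (-0.5714) + (-0.7981) + (-25.3031) + (1.6469) = -15.7153
Denominator Σ(y_t−ȳ)² = 114.1283
r_1 = -15.7153 / 114.1283 = -0.138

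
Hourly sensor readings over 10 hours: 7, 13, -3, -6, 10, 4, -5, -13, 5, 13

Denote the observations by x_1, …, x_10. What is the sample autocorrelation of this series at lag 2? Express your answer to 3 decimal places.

Mean x̄ = (7 + 13 − 3 − 6 + 10 + 4 − 5 − 13 + 5 + 13)/10 = 2.5000
Numerator Σ_{t=1}^{8}(x_t−x̄)(x_{t+2}−x̄) = -429.0000
Denominator Σ(x_t−x̄)² = 704.5000
r_2 = -429.0000 / 704.5000 = -0.609

-0.609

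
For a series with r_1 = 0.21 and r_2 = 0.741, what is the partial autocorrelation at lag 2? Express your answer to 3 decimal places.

0.729

φ_{22} = (r_2 − r_1²) / (1 − r_1²)
r_1² = (0.21)² = 0.0441
Numerator = 0.741 − 0.0441 = 0.6969; denominator = 1 − 0.0441 = 0.9559
φ_{22} = 0.6969 / 0.9559 = 0.729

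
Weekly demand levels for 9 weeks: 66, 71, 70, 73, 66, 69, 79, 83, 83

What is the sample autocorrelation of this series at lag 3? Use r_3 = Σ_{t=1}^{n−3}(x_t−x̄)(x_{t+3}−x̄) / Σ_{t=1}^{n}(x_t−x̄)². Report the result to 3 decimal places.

-0.223

Mean x̄ = (66 + 71 + 70 + 73 + 66 + 69 + 79 + 83 + 83)/9 = 73.3333
Numerator Σ_{t=1}^{6}(x_t−x̄)(x_{t+3}−x̄) = -80.6667
Denominator Σ(x_t−x̄)² = 362.0000
r_3 = -80.6667 / 362.0000 = -0.223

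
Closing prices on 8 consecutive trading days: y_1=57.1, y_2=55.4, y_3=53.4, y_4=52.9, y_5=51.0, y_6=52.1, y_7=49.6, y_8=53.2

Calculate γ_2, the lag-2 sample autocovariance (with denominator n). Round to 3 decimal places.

0.940

Mean ȳ = (57.1 + 55.4 + 53.4 + 52.9 + 51.0 + 52.1 + 49.6 + 53.2)/8 = 53.0875
Σ_{t=1}^{6}(y_t−ȳ)(y_{t+2}−ȳ) = 7.5222
γ_2 = 7.5222 / 8 = 0.940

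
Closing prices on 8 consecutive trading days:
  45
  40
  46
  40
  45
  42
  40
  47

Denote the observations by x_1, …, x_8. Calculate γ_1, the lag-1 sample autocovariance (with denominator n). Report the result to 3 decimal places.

-5.049

Mean x̄ = (45 + 40 + 46 + 40 + 45 + 42 + 40 + 47)/8 = 43.1250
Σ_{t=1}^{7}(x_t−x̄)(x_{t+1}−x̄) = -40.3906
γ_1 = -40.3906 / 8 = -5.049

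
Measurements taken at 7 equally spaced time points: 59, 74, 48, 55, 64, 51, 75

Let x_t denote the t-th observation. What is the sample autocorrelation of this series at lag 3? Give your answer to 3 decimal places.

Mean x̄ = (59 + 74 + 48 + 55 + 64 + 51 + 75)/7 = 60.8571
Σ(x_t−x̄)(x_{t+3}−x̄) = (10.8776) + (41.3061) + (126.7347) + (-82.8367) = 96.0816
Denominator Σ(x_t−x̄)² = 682.8571
r_3 = 96.0816 / 682.8571 = 0.141

0.141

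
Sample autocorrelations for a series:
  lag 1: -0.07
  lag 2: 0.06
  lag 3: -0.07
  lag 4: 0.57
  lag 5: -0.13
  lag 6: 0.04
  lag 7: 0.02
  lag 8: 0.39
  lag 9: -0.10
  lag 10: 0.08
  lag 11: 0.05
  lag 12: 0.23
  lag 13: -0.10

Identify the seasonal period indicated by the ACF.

The largest autocorrelation is r_4 = 0.57, with weaker echoes at lags 8 (0.39) and 12 (0.23); the remaining lags stay at or below 0.08.
The dominant spike at lag 4 indicates a seasonal period of 4.

4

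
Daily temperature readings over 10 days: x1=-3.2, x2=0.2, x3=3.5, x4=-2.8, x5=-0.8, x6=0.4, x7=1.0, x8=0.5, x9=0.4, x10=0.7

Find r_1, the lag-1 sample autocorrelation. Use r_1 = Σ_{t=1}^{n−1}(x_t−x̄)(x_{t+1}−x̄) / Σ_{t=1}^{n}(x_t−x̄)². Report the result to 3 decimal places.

Mean x̄ = (-3.2 + 0.2 + 3.5 − 2.8 − 0.8 + 0.4 + 1.0 + 0.5 + 0.4 + 0.7)/10 = -0.0100
Numerator Σ_{t=1}^{9}(x_t−x̄)(x_{t+1}−x̄) = -6.4161
Denominator Σ(x_t−x̄)² = 33.0690
r_1 = -6.4161 / 33.0690 = -0.194

-0.194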